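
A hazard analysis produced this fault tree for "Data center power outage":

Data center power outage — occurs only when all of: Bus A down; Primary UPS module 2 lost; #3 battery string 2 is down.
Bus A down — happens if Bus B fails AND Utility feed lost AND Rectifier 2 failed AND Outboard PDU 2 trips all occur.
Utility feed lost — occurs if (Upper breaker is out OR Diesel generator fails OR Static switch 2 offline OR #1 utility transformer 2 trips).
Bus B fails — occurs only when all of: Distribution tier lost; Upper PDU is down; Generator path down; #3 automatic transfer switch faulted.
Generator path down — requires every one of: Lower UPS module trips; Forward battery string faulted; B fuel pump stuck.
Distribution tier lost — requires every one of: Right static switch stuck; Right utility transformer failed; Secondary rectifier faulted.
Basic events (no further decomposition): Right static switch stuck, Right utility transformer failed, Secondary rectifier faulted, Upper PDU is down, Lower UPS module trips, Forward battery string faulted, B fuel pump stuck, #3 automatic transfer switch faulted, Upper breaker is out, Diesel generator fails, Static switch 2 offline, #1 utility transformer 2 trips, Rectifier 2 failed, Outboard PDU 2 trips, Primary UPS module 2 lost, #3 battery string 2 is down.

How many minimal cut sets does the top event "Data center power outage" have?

Distribution tier lost [AND]: one cut set from each child combined → 1 × 1 × 1 = 1 cut set(s).
Generator path down [AND]: one cut set from each child combined → 1 × 1 × 1 = 1 cut set(s).
Bus B fails [AND]: one cut set from each child combined → 1 × 1 × 1 × 1 = 1 cut set(s).
Utility feed lost [OR]: union of children's cut sets → 4 cut set(s).
Bus A down [AND]: one cut set from each child combined → 1 × 4 × 1 × 1 = 4 cut set(s).
Data center power outage [AND]: one cut set from each child combined → 4 × 1 × 1 = 4 cut set(s).
Minimal cut sets: {#3 automatic transfer switch faulted, #3 battery string 2 is down, B fuel pump stuck, Forward battery string faulted, Lower UPS module trips, Outboard PDU 2 trips, Primary UPS module 2 lost, Rectifier 2 failed, Right static switch stuck, Right utility transformer failed, Secondary rectifier faulted, Upper PDU is down, Upper breaker is out}; {#3 automatic transfer switch faulted, #3 battery string 2 is down, B fuel pump stuck, Diesel generator fails, Forward battery string faulted, Lower UPS module trips, Outboard PDU 2 trips, Primary UPS module 2 lost, Rectifier 2 failed, Right static switch stuck, Right utility transformer failed, Secondary rectifier faulted, Upper PDU is down}; {#3 automatic transfer switch faulted, #3 battery string 2 is down, B fuel pump stuck, Forward battery string faulted, Lower UPS module trips, Outboard PDU 2 trips, Primary UPS module 2 lost, Rectifier 2 failed, Right static switch stuck, Right utility transformer failed, Secondary rectifier faulted, Static switch 2 offline, Upper PDU is down}; {#1 utility transformer 2 trips, #3 automatic transfer switch faulted, #3 battery string 2 is down, B fuel pump stuck, Forward battery string faulted, Lower UPS module trips, Outboard PDU 2 trips, Primary UPS module 2 lost, Rectifier 2 failed, Right static switch stuck, Right utility transformer failed, Secondary rectifier faulted, Upper PDU is down}.

4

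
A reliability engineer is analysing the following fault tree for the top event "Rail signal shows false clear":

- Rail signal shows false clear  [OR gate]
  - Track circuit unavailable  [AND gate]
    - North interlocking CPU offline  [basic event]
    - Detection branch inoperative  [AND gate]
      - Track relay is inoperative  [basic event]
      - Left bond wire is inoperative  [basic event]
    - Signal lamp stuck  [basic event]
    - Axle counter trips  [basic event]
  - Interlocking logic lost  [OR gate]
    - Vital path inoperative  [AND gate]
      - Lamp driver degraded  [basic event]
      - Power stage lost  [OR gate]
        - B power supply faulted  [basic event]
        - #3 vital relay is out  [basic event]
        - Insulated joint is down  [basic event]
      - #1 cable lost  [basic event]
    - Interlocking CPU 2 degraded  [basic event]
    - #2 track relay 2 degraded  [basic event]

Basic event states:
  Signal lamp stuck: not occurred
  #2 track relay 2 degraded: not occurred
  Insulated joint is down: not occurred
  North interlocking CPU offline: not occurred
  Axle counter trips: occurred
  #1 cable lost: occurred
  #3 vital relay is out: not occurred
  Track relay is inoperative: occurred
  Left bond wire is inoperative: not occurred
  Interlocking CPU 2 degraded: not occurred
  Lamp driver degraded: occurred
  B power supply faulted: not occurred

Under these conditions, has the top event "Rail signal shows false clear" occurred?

Detection branch inoperative [AND]: Track relay is inoperative=occurs, Left bond wire is inoperative=not → not all inputs occur → does not occur.
Track circuit unavailable [AND]: North interlocking CPU offline=not, Detection branch inoperative=not, Signal lamp stuck=not, Axle counter trips=occurs → not all inputs occur → does not occur.
Power stage lost [OR]: B power supply faulted=not, #3 vital relay is out=not, Insulated joint is down=not → no input occurs → does not occur.
Vital path inoperative [AND]: Lamp driver degraded=occurs, Power stage lost=not, #1 cable lost=occurs → not all inputs occur → does not occur.
Interlocking logic lost [OR]: Vital path inoperative=not, Interlocking CPU 2 degraded=not, #2 track relay 2 degraded=not → no input occurs → does not occur.
Rail signal shows false clear [OR]: Track circuit unavailable=not, Interlocking logic lost=not → no input occurs → does not occur.

No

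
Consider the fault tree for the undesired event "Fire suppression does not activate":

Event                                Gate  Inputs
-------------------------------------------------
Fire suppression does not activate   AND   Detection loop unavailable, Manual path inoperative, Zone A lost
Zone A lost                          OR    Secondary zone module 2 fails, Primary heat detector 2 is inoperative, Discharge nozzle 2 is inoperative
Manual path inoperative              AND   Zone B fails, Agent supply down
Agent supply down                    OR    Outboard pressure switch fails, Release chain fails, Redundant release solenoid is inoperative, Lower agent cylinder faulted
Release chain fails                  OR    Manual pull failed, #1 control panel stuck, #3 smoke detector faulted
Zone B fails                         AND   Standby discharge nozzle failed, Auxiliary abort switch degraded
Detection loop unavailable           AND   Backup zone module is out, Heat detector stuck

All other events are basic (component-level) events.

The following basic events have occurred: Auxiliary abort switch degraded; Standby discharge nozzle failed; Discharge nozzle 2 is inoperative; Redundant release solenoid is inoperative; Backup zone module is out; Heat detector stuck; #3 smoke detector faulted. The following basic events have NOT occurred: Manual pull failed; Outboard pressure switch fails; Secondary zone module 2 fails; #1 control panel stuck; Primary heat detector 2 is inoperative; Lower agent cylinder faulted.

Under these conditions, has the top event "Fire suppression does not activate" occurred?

Detection loop unavailable [AND]: Backup zone module is out=occurs, Heat detector stuck=occurs → all inputs occur → occurs.
Zone B fails [AND]: Standby discharge nozzle failed=occurs, Auxiliary abort switch degraded=occurs → all inputs occur → occurs.
Release chain fails [OR]: Manual pull failed=not, #1 control panel stuck=not, #3 smoke detector faulted=occurs → at least one input occurs → occurs.
Agent supply down [OR]: Outboard pressure switch fails=not, Release chain fails=occurs, Redundant release solenoid is inoperative=occurs, Lower agent cylinder faulted=not → at least one input occurs → occurs.
Manual path inoperative [AND]: Zone B fails=occurs, Agent supply down=occurs → all inputs occur → occurs.
Zone A lost [OR]: Secondary zone module 2 fails=not, Primary heat detector 2 is inoperative=not, Discharge nozzle 2 is inoperative=occurs → at least one input occurs → occurs.
Fire suppression does not activate [AND]: Detection loop unavailable=occurs, Manual path inoperative=occurs, Zone A lost=occurs → all inputs occur → occurs.

Yes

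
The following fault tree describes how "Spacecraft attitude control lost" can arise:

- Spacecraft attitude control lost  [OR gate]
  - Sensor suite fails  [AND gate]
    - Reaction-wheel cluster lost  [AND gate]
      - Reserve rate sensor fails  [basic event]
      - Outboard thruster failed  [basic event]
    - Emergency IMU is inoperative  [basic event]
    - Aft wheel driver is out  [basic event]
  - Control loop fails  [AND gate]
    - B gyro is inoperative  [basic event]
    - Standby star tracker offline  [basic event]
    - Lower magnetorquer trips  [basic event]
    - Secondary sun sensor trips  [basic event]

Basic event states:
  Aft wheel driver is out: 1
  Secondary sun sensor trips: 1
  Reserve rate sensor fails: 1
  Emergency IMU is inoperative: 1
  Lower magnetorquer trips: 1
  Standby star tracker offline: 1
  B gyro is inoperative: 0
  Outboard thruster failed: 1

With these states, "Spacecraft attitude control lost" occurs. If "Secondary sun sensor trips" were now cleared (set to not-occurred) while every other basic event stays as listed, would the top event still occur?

Yes

Counterfactual: set "Secondary sun sensor trips" to not occurred.
Reaction-wheel cluster lost [AND]: Reserve rate sensor fails=occurs, Outboard thruster failed=occurs → all inputs occur → occurs.
Sensor suite fails [AND]: Reaction-wheel cluster lost=occurs, Emergency IMU is inoperative=occurs, Aft wheel driver is out=occurs → all inputs occur → occurs.
Control loop fails [AND]: B gyro is inoperative=not, Standby star tracker offline=occurs, Lower magnetorquer trips=occurs, Secondary sun sensor trips=not → not all inputs occur → does not occur.
Spacecraft attitude control lost [OR]: Sensor suite fails=occurs, Control loop fails=not → at least one input occurs → occurs.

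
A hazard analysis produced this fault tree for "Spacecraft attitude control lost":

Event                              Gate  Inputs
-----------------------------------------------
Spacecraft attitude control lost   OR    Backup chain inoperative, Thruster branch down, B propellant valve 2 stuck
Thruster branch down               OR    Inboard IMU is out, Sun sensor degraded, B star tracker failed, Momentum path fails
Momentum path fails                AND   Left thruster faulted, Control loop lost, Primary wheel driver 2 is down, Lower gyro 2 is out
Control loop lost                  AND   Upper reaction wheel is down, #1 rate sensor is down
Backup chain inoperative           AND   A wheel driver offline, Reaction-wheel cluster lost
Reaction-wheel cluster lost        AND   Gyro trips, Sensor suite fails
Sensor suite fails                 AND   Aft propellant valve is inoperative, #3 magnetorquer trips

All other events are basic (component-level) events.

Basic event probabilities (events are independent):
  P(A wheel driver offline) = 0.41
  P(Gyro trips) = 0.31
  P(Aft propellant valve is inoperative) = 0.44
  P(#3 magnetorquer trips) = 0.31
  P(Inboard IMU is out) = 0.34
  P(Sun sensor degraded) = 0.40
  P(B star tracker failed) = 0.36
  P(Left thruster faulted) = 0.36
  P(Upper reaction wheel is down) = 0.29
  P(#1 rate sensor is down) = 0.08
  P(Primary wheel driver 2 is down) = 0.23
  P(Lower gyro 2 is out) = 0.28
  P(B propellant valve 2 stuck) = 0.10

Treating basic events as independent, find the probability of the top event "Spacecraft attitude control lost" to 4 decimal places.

P(Sensor suite fails) [AND] = 0.44 × 0.31 = 0.136400
P(Reaction-wheel cluster lost) [AND] = 0.31 × 0.136400 = 0.042284
P(Backup chain inoperative) [AND] = 0.41 × 0.042284 = 0.017336
P(Control loop lost) [AND] = 0.29 × 0.08 = 0.023200
P(Momentum path fails) [AND] = 0.36 × 0.023200 × 0.23 × 0.28 = 0.000538
P(Thruster branch down) [OR] = 1 − (1−0.34) × (1−0.40) × (1−0.36) × (1−0.000538) = 0.746696
P(Spacecraft attitude control lost) [OR] = 1 − (1−0.017336) × (1−0.746696) × (1−0.10) = 0.775979
Rounded to 4 decimal places: P(Spacecraft attitude control lost) ≈ 0.7760.

0.7760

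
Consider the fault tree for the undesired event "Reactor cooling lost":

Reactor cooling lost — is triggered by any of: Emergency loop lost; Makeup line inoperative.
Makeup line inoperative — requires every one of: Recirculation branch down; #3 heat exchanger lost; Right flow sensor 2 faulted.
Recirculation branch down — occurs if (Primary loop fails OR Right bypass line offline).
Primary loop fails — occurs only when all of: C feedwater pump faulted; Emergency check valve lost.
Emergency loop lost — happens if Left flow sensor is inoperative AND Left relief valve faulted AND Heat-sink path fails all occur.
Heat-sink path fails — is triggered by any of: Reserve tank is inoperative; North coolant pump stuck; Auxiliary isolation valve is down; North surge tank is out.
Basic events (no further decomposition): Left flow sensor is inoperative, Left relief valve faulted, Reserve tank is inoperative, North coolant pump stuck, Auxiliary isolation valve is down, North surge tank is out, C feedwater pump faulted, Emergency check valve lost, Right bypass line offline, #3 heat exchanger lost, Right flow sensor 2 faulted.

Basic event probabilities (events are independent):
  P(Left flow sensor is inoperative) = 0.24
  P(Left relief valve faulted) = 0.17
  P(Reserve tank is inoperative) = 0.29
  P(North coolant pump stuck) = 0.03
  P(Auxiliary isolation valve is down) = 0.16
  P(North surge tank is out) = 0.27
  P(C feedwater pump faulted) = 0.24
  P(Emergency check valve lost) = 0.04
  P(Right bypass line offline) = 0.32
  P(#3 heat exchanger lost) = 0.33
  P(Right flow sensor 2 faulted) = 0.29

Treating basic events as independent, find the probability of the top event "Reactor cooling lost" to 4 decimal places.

P(Heat-sink path fails) [OR] = 1 − (1−0.29) × (1−0.03) × (1−0.16) × (1−0.27) = 0.577689
P(Emergency loop lost) [AND] = 0.24 × 0.17 × 0.577689 = 0.023570
P(Primary loop fails) [AND] = 0.24 × 0.04 = 0.009600
P(Recirculation branch down) [OR] = 1 − (1−0.009600) × (1−0.32) = 0.326528
P(Makeup line inoperative) [AND] = 0.326528 × 0.33 × 0.29 = 0.031249
P(Reactor cooling lost) [OR] = 1 − (1−0.023570) × (1−0.031249) = 0.054082
Rounded to 4 decimal places: P(Reactor cooling lost) ≈ 0.0541.

0.0541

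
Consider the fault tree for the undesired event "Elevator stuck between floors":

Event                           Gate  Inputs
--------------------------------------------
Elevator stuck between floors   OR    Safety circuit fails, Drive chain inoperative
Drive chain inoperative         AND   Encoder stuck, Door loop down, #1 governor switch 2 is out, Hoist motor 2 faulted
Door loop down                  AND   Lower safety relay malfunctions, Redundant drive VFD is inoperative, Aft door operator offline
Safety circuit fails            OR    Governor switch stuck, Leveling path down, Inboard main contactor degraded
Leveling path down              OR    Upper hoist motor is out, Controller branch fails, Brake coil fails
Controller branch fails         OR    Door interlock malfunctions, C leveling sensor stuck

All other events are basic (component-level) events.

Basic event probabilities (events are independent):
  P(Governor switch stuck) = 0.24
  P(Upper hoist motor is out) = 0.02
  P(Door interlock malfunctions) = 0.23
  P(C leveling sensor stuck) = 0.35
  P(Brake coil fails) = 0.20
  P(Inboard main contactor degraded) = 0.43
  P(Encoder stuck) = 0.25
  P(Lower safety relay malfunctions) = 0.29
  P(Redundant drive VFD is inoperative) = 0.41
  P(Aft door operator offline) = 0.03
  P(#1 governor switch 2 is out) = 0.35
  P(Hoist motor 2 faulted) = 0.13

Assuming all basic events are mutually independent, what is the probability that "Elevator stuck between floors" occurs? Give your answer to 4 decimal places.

0.8300

P(Controller branch fails) [OR] = 1 − (1−0.23) × (1−0.35) = 0.499500
P(Leveling path down) [OR] = 1 − (1−0.02) × (1−0.499500) × (1−0.20) = 0.607608
P(Safety circuit fails) [OR] = 1 − (1−0.24) × (1−0.607608) × (1−0.43) = 0.830016
P(Door loop down) [AND] = 0.29 × 0.41 × 0.03 = 0.003567
P(Drive chain inoperative) [AND] = 0.25 × 0.003567 × 0.35 × 0.13 = 0.000041
P(Elevator stuck between floors) [OR] = 1 − (1−0.830016) × (1−0.000041) = 0.830023
Rounded to 4 decimal places: P(Elevator stuck between floors) ≈ 0.8300.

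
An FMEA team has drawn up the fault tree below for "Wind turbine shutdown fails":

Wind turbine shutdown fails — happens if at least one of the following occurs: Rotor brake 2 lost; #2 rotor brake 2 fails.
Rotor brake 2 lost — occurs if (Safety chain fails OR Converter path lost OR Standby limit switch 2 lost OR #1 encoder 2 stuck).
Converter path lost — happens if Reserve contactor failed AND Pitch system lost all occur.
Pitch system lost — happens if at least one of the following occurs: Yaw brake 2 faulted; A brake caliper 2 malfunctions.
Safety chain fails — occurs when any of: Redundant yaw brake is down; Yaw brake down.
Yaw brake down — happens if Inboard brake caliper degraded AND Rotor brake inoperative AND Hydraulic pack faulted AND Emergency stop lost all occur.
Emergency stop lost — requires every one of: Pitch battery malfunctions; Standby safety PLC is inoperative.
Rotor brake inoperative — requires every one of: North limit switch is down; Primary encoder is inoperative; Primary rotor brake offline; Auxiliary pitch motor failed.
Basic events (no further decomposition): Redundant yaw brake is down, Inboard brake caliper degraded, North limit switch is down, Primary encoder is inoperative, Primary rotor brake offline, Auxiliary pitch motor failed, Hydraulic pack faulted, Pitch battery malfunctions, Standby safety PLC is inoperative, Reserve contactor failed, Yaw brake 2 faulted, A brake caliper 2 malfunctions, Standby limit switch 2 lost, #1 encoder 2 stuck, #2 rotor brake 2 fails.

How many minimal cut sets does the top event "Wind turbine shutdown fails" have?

7

Rotor brake inoperative [AND]: one cut set from each child combined → 1 × 1 × 1 × 1 = 1 cut set(s).
Emergency stop lost [AND]: one cut set from each child combined → 1 × 1 = 1 cut set(s).
Yaw brake down [AND]: one cut set from each child combined → 1 × 1 × 1 × 1 = 1 cut set(s).
Safety chain fails [OR]: union of children's cut sets → 2 cut set(s).
Pitch system lost [OR]: union of children's cut sets → 2 cut set(s).
Converter path lost [AND]: one cut set from each child combined → 1 × 2 = 2 cut set(s).
Rotor brake 2 lost [OR]: union of children's cut sets → 6 cut set(s).
Wind turbine shutdown fails [OR]: union of children's cut sets → 7 cut set(s).
Minimal cut sets: {Redundant yaw brake is down}; {Auxiliary pitch motor failed, Hydraulic pack faulted, Inboard brake caliper degraded, North limit switch is down, Pitch battery malfunctions, Primary encoder is inoperative, Primary rotor brake offline, Standby safety PLC is inoperative}; {Reserve contactor failed, Yaw brake 2 faulted}; {A brake caliper 2 malfunctions, Reserve contactor failed}; {Standby limit switch 2 lost}; {#1 encoder 2 stuck}; {#2 rotor brake 2 fails}.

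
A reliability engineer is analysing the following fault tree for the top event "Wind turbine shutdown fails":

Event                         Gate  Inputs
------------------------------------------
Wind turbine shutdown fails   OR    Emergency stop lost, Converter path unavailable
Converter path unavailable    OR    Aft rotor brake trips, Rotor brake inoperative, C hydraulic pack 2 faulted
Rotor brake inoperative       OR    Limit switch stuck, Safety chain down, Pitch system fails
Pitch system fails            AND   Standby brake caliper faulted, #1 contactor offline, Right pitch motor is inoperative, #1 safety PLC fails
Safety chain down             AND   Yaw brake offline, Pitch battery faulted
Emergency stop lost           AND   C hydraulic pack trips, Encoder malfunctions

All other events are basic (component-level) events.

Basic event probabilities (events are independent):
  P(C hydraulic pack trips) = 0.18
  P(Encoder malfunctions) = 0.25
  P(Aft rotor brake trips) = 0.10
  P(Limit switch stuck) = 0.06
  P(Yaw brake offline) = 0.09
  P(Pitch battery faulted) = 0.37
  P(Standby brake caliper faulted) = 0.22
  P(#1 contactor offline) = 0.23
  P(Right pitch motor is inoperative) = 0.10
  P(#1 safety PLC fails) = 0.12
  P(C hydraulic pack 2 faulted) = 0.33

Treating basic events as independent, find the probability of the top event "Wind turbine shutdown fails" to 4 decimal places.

0.4770

P(Emergency stop lost) [AND] = 0.18 × 0.25 = 0.045000
P(Safety chain down) [AND] = 0.09 × 0.37 = 0.033300
P(Pitch system fails) [AND] = 0.22 × 0.23 × 0.10 × 0.12 = 0.000607
P(Rotor brake inoperative) [OR] = 1 − (1−0.06) × (1−0.033300) × (1−0.000607) = 0.091854
P(Converter path unavailable) [OR] = 1 − (1−0.10) × (1−0.091854) × (1−0.33) = 0.452388
P(Wind turbine shutdown fails) [OR] = 1 − (1−0.045000) × (1−0.452388) = 0.477031
Rounded to 4 decimal places: P(Wind turbine shutdown fails) ≈ 0.4770.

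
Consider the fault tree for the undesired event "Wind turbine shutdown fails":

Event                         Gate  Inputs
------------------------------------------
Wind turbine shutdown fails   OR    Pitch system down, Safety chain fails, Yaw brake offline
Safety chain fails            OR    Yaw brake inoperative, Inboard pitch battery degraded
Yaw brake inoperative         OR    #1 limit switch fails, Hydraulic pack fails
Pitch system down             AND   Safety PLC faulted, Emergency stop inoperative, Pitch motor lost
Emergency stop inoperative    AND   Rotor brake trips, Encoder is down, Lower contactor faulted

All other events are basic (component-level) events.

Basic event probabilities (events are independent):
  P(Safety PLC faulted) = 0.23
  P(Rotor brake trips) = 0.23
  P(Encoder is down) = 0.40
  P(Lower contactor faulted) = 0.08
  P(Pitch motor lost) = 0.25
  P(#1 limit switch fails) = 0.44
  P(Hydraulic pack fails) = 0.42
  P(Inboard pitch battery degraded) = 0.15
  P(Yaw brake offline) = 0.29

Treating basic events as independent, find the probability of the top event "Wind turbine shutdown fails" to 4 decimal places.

P(Emergency stop inoperative) [AND] = 0.23 × 0.40 × 0.08 = 0.007360
P(Pitch system down) [AND] = 0.23 × 0.007360 × 0.25 = 0.000423
P(Yaw brake inoperative) [OR] = 1 − (1−0.44) × (1−0.42) = 0.675200
P(Safety chain fails) [OR] = 1 − (1−0.675200) × (1−0.15) = 0.723920
P(Wind turbine shutdown fails) [OR] = 1 − (1−0.000423) × (1−0.723920) × (1−0.29) = 0.804066
Rounded to 4 decimal places: P(Wind turbine shutdown fails) ≈ 0.8041.

0.8041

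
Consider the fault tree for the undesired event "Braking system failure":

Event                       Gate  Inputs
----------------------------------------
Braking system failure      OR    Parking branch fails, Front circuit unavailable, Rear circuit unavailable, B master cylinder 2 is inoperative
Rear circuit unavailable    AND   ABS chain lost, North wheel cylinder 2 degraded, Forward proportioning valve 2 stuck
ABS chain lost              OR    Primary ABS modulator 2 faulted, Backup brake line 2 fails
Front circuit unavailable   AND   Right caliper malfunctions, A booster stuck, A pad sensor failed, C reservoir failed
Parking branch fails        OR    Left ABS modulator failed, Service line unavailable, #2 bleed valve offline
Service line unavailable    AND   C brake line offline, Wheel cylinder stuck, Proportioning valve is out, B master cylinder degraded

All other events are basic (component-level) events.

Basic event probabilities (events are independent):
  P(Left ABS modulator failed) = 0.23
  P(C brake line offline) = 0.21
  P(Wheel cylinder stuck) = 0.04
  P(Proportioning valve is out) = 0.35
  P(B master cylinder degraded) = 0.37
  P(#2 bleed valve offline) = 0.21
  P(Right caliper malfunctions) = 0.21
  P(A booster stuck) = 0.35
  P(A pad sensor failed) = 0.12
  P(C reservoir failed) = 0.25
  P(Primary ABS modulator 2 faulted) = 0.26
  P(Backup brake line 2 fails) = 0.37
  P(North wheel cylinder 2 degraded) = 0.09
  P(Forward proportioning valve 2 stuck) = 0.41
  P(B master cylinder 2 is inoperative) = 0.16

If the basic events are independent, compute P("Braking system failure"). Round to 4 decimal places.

P(Service line unavailable) [AND] = 0.21 × 0.04 × 0.35 × 0.37 = 0.001088
P(Parking branch fails) [OR] = 1 − (1−0.23) × (1−0.001088) × (1−0.21) = 0.392362
P(Front circuit unavailable) [AND] = 0.21 × 0.35 × 0.12 × 0.25 = 0.002205
P(ABS chain lost) [OR] = 1 − (1−0.26) × (1−0.37) = 0.533800
P(Rear circuit unavailable) [AND] = 0.533800 × 0.09 × 0.41 = 0.019697
P(Braking system failure) [OR] = 1 − (1−0.392362) × (1−0.002205) × (1−0.019697) × (1−0.16) = 0.500741
Rounded to 4 decimal places: P(Braking system failure) ≈ 0.5007.

0.5007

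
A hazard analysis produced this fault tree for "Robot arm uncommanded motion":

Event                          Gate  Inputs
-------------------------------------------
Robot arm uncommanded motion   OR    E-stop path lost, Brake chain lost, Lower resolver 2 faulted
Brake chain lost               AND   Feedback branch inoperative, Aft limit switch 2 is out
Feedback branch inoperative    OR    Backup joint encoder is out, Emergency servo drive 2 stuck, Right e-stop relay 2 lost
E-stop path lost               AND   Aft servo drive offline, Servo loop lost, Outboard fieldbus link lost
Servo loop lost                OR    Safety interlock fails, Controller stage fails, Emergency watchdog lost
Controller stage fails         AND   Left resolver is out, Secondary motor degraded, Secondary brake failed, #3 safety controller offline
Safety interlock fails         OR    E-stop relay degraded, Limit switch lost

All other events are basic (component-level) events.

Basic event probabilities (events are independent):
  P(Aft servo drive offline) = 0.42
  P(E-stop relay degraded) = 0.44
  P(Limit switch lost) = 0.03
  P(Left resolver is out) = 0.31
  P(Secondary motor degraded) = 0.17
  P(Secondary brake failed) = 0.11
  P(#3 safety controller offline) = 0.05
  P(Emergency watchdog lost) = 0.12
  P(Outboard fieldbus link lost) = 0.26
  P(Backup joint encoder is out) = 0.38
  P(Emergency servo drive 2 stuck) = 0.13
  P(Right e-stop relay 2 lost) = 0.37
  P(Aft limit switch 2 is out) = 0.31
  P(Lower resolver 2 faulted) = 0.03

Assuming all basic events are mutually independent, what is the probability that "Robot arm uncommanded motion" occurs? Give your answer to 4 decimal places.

0.2725

P(Safety interlock fails) [OR] = 1 − (1−0.44) × (1−0.03) = 0.456800
P(Controller stage fails) [AND] = 0.31 × 0.17 × 0.11 × 0.05 = 0.000290
P(Servo loop lost) [OR] = 1 − (1−0.456800) × (1−0.000290) × (1−0.12) = 0.522123
P(E-stop path lost) [AND] = 0.42 × 0.522123 × 0.26 = 0.057016
P(Feedback branch inoperative) [OR] = 1 − (1−0.38) × (1−0.13) × (1−0.37) = 0.660178
P(Brake chain lost) [AND] = 0.660178 × 0.31 = 0.204655
P(Robot arm uncommanded motion) [OR] = 1 − (1−0.057016) × (1−0.204655) × (1−0.03) = 0.272502
Rounded to 4 decimal places: P(Robot arm uncommanded motion) ≈ 0.2725.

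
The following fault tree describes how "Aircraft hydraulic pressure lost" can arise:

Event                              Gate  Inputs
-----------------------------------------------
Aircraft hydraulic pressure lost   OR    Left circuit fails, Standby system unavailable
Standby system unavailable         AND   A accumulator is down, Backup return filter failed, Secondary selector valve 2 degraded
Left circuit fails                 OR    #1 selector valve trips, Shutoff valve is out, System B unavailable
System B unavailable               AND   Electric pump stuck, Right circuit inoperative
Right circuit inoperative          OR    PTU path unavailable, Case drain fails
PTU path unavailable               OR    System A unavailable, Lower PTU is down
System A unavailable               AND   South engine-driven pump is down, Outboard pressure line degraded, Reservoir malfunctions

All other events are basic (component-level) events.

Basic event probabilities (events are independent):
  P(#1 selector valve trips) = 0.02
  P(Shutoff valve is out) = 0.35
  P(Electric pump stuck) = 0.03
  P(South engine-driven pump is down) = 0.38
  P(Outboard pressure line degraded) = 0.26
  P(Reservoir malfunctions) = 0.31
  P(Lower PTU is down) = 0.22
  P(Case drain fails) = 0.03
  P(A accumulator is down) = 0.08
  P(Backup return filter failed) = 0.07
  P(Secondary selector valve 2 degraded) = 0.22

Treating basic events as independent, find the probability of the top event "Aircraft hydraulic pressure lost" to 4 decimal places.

0.3689

P(System A unavailable) [AND] = 0.38 × 0.26 × 0.31 = 0.030628
P(PTU path unavailable) [OR] = 1 − (1−0.030628) × (1−0.22) = 0.243890
P(Right circuit inoperative) [OR] = 1 − (1−0.243890) × (1−0.03) = 0.266573
P(System B unavailable) [AND] = 0.03 × 0.266573 = 0.007997
P(Left circuit fails) [OR] = 1 − (1−0.02) × (1−0.35) × (1−0.007997) = 0.368094
P(Standby system unavailable) [AND] = 0.08 × 0.07 × 0.22 = 0.001232
P(Aircraft hydraulic pressure lost) [OR] = 1 − (1−0.368094) × (1−0.001232) = 0.368873
Rounded to 4 decimal places: P(Aircraft hydraulic pressure lost) ≈ 0.3689.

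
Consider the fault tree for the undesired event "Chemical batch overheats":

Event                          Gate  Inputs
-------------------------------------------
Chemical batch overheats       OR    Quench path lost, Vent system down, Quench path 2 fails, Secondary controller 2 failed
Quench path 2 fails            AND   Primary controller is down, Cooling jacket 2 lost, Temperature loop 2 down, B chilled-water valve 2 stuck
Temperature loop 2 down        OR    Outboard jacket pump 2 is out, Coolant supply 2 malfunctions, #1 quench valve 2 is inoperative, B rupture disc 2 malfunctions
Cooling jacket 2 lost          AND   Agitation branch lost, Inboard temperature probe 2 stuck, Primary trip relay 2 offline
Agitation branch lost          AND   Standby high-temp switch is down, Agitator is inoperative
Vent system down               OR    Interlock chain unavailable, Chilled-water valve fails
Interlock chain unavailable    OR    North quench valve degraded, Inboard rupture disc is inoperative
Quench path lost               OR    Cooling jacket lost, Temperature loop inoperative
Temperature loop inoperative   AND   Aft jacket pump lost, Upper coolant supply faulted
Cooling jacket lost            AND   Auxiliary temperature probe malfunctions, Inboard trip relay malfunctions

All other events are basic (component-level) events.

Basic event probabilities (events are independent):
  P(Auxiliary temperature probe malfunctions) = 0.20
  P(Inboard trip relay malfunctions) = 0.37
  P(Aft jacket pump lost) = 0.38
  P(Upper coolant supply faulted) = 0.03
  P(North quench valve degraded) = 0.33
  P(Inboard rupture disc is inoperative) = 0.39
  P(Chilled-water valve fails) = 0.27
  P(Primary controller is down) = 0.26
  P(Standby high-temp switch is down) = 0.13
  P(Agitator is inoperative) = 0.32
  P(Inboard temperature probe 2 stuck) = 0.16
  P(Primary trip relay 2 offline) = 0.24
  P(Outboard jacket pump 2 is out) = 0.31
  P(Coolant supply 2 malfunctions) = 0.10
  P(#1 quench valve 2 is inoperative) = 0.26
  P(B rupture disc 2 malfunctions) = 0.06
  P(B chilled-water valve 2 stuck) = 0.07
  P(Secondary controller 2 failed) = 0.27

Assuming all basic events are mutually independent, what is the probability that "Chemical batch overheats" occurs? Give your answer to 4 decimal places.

P(Cooling jacket lost) [AND] = 0.20 × 0.37 = 0.074000
P(Temperature loop inoperative) [AND] = 0.38 × 0.03 = 0.011400
P(Quench path lost) [OR] = 1 − (1−0.074000) × (1−0.011400) = 0.084556
P(Interlock chain unavailable) [OR] = 1 − (1−0.33) × (1−0.39) = 0.591300
P(Vent system down) [OR] = 1 − (1−0.591300) × (1−0.27) = 0.701649
P(Agitation branch lost) [AND] = 0.13 × 0.32 = 0.041600
P(Cooling jacket 2 lost) [AND] = 0.041600 × 0.16 × 0.24 = 0.001597
P(Temperature loop 2 down) [OR] = 1 − (1−0.31) × (1−0.10) × (1−0.26) × (1−0.06) = 0.568032
P(Quench path 2 fails) [AND] = 0.26 × 0.001597 × 0.568032 × 0.07 = 0.000017
P(Chemical batch overheats) [OR] = 1 − (1−0.084556) × (1−0.701649) × (1−0.000017) × (1−0.27) = 0.800623
Rounded to 4 decimal places: P(Chemical batch overheats) ≈ 0.8006.

0.8006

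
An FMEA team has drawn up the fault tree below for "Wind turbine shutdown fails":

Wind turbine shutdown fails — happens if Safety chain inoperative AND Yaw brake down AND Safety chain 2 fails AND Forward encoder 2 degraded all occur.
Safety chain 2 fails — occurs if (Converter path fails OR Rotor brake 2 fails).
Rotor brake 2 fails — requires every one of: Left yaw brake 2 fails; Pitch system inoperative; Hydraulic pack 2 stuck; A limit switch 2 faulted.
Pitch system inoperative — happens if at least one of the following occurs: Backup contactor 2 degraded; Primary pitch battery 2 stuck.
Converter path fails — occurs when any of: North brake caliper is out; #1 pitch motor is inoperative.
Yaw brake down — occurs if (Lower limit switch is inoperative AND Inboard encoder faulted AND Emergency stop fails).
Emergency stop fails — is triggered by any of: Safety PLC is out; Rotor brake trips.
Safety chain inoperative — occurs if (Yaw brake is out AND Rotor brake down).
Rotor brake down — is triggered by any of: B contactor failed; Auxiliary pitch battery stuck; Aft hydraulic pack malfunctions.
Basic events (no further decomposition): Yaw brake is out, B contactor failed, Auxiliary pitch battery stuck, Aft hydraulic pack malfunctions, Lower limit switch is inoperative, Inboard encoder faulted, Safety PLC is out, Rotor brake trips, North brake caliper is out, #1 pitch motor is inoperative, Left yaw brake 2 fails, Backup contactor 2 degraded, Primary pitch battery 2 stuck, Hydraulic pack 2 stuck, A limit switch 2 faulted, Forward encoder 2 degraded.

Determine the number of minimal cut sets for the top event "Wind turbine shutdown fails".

Rotor brake down [OR]: union of children's cut sets → 3 cut set(s).
Safety chain inoperative [AND]: one cut set from each child combined → 1 × 3 = 3 cut set(s).
Emergency stop fails [OR]: union of children's cut sets → 2 cut set(s).
Yaw brake down [AND]: one cut set from each child combined → 1 × 1 × 2 = 2 cut set(s).
Converter path fails [OR]: union of children's cut sets → 2 cut set(s).
Pitch system inoperative [OR]: union of children's cut sets → 2 cut set(s).
Rotor brake 2 fails [AND]: one cut set from each child combined → 1 × 2 × 1 × 1 = 2 cut set(s).
Safety chain 2 fails [OR]: union of children's cut sets → 4 cut set(s).
Wind turbine shutdown fails [AND]: one cut set from each child combined → 3 × 2 × 4 × 1 = 24 cut set(s).

24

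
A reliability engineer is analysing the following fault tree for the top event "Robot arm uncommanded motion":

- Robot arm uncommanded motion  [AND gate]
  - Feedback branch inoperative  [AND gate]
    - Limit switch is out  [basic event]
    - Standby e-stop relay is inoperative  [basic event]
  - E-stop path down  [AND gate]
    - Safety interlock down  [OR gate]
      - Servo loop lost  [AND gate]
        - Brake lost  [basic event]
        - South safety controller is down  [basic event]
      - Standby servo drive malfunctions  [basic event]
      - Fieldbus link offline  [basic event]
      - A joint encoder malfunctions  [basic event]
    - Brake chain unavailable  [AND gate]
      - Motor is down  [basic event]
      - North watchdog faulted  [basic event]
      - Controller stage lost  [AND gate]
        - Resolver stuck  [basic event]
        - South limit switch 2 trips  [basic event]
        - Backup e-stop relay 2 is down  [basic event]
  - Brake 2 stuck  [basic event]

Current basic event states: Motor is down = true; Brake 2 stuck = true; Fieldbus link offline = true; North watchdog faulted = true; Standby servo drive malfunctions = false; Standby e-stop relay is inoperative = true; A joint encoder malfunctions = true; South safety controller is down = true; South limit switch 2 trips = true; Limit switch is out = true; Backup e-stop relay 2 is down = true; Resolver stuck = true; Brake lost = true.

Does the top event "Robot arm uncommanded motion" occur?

Yes

Feedback branch inoperative [AND]: Limit switch is out=occurs, Standby e-stop relay is inoperative=occurs → all inputs occur → occurs.
Servo loop lost [AND]: Brake lost=occurs, South safety controller is down=occurs → all inputs occur → occurs.
Safety interlock down [OR]: Servo loop lost=occurs, Standby servo drive malfunctions=not, Fieldbus link offline=occurs, A joint encoder malfunctions=occurs → at least one input occurs → occurs.
Controller stage lost [AND]: Resolver stuck=occurs, South limit switch 2 trips=occurs, Backup e-stop relay 2 is down=occurs → all inputs occur → occurs.
Brake chain unavailable [AND]: Motor is down=occurs, North watchdog faulted=occurs, Controller stage lost=occurs → all inputs occur → occurs.
E-stop path down [AND]: Safety interlock down=occurs, Brake chain unavailable=occurs → all inputs occur → occurs.
Robot arm uncommanded motion [AND]: Feedback branch inoperative=occurs, E-stop path down=occurs, Brake 2 stuck=occurs → all inputs occur → occurs.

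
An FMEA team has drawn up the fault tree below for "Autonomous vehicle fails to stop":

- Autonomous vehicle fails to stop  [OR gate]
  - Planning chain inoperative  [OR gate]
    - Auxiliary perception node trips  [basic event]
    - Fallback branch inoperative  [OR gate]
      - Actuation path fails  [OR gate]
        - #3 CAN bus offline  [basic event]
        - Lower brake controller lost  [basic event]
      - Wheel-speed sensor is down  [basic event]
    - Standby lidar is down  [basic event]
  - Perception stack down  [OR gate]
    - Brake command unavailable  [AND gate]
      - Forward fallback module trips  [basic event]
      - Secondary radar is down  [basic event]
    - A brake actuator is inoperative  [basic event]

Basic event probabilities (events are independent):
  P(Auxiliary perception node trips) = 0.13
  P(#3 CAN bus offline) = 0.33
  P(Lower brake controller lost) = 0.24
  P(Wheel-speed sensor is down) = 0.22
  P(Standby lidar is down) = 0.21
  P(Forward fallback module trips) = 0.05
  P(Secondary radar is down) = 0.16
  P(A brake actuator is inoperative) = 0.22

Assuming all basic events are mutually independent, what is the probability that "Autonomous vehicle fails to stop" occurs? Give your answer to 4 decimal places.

0.7888

P(Actuation path fails) [OR] = 1 − (1−0.33) × (1−0.24) = 0.490800
P(Fallback branch inoperative) [OR] = 1 − (1−0.490800) × (1−0.22) = 0.602824
P(Planning chain inoperative) [OR] = 1 − (1−0.13) × (1−0.602824) × (1−0.21) = 0.727021
P(Brake command unavailable) [AND] = 0.05 × 0.16 = 0.008000
P(Perception stack down) [OR] = 1 − (1−0.008000) × (1−0.22) = 0.226240
P(Autonomous vehicle fails to stop) [OR] = 1 − (1−0.727021) × (1−0.226240) = 0.788780
Rounded to 4 decimal places: P(Autonomous vehicle fails to stop) ≈ 0.7888.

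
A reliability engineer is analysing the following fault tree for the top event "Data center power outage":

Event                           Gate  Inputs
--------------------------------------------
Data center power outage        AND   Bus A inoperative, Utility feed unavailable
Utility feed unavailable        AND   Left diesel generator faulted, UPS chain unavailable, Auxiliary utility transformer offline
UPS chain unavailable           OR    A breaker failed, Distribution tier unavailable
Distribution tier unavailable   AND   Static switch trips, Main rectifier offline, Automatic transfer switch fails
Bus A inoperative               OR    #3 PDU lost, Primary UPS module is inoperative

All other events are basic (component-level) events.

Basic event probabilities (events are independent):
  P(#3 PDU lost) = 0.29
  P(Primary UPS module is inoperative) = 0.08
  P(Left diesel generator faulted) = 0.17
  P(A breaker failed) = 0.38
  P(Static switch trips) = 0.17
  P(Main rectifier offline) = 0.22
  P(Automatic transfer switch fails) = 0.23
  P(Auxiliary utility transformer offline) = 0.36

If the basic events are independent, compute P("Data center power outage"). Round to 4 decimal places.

0.0082

P(Bus A inoperative) [OR] = 1 − (1−0.29) × (1−0.08) = 0.346800
P(Distribution tier unavailable) [AND] = 0.17 × 0.22 × 0.23 = 0.008602
P(UPS chain unavailable) [OR] = 1 − (1−0.38) × (1−0.008602) = 0.385333
P(Utility feed unavailable) [AND] = 0.17 × 0.385333 × 0.36 = 0.023582
P(Data center power outage) [AND] = 0.346800 × 0.023582 = 0.008178
Rounded to 4 decimal places: P(Data center power outage) ≈ 0.0082.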